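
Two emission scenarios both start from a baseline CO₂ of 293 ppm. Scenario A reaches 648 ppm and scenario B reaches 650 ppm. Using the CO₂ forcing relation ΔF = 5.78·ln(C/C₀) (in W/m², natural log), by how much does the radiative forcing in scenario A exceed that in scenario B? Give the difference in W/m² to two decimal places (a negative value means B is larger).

ΔF_A = 5.78 ln(648/293) = 5.78 × 0.79372 = 4.5877 W/m².
ΔF_B = 5.78 ln(650/293) = 5.78 × 0.79680 = 4.6055 W/m².
Difference: 4.5877 − 4.6055 = -0.0178 W/m².

ΔF_A − ΔF_B = -0.02 W/m²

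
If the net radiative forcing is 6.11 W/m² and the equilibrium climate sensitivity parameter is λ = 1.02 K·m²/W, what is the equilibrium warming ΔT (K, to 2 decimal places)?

ΔT = λ ΔF = 1.02 × 6.11 = 6.2322 K.

ΔT = 6.23 K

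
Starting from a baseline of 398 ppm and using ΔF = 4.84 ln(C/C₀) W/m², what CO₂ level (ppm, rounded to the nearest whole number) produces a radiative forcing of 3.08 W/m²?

C ≈ 752 ppm

Set 4.84 ln(C/398) = 3.08, so ln(C/398) = 3.08/4.84 = 0.63636.
Then C/398 = e^0.63636 = 1.88959, giving C = 398 × 1.88959 = 752.06 ppm.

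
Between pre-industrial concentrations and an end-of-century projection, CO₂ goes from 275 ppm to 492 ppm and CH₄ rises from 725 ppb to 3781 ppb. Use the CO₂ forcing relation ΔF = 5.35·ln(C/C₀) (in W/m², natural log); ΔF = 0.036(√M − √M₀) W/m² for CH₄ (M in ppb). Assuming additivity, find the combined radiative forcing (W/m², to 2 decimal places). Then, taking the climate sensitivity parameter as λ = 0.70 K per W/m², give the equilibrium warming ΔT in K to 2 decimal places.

ΔF = 4.36 W/m²; ΔT = 3.05 K

CO₂: 5.35 × ln(492/275) = 5.35 × ln(1.78909) = 5.35 × 0.58171 = 3.1121 W/m².
CH₄: 0.036 × (√3781 − √725) = 0.036 × (61.4898 − 26.9258) = 0.036 × 34.5640 = 1.2443 W/m².
Total ΔF = 3.1121 + 1.2443 = 4.3564 W/m².
ΔT = λ ΔF = 0.70 × 4.36 = 3.0520 K.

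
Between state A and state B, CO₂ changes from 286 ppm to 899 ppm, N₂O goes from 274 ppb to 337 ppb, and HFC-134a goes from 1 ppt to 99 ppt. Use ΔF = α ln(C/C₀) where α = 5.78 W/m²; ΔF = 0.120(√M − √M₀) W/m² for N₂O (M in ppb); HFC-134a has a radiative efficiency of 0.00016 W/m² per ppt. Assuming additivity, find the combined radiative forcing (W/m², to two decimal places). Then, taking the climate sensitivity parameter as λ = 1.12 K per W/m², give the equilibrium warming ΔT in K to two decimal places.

CO₂: 5.78 × ln(899/286) = 5.78 × ln(3.14336) = 5.78 × 1.14529 = 6.6198 W/m².
N₂O: 0.120 × (√337 − √274) = 0.120 × (18.3576 − 16.5529) = 0.120 × 1.8047 = 0.2166 W/m².
HFC-134a: ΔF = 0.00016 × (99 − 1) = 0.00016 × 98 = 0.0157 W/m².
Total ΔF = 6.6198 + 0.2166 + 0.0157 = 6.8521 W/m².
ΔT = λ ΔF = 1.12 × 6.85 = 7.6720 K.

ΔF = 6.85 W/m²; ΔT = 7.67 K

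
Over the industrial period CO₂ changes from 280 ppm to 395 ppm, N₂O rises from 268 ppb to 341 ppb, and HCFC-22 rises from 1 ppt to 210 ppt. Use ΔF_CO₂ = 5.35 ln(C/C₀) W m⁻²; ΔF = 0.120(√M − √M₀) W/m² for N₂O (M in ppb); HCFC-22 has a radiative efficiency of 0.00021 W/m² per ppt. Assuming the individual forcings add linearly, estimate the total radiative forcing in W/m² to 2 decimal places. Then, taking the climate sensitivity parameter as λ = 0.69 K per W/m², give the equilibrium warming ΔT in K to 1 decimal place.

CO₂: 5.35 × ln(395/280) = 5.35 × ln(1.41071) = 5.35 × 0.34409 = 1.8409 W/m².
N₂O: 0.120 × (√341 − √268) = 0.120 × (18.4662 − 16.3707) = 0.120 × 2.0955 = 0.2515 W/m².
HCFC-22: ΔF = 0.00021 × (210 − 1) = 0.00021 × 209 = 0.0439 W/m².
Total ΔF = 1.8409 + 0.2515 + 0.0439 = 2.1363 W/m².
ΔT = λ ΔF = 0.69 × 2.14 = 1.4766 K.

ΔF = 2.14 W/m²; ΔT = 1.5 K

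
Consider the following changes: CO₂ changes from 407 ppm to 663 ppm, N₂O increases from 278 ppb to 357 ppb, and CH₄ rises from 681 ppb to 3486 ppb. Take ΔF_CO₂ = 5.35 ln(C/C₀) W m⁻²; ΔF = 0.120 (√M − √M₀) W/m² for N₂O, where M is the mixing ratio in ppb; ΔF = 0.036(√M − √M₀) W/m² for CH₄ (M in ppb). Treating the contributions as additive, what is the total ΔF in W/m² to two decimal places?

CO₂: 5.35 × ln(663/407) = 5.35 × ln(1.62899) = 5.35 × 0.48796 = 2.6106 W/m².
N₂O: 0.120 × (√357 − √278) = 0.120 × (18.8944 − 16.6733) = 0.120 × 2.2211 = 0.2665 W/m².
CH₄: 0.036 × (√3486 − √681) = 0.036 × (59.0424 − 26.0960) = 0.036 × 32.9464 = 1.1861 W/m².
Total ΔF = 2.6106 + 0.2665 + 1.1861 = 4.0632 W/m².

ΔF = 4.06 W/m²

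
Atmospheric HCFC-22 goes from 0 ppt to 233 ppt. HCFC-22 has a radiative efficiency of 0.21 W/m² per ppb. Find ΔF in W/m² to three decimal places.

ΔF = 0.049 W/m²

HCFC-22: Δ = 233 − 0 = 233 ppt = 0.233 ppb; ΔF = 0.21 × 0.233 = 0.0489 W/m².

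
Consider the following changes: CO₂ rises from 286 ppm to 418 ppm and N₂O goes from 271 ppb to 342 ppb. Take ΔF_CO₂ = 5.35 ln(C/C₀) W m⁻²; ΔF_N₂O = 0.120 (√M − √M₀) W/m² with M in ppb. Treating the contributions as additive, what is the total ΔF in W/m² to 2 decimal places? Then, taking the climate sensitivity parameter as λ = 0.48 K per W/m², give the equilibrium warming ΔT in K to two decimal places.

ΔF = 2.27 W/m²; ΔT = 1.09 K

CO₂: 5.35 × ln(418/286) = 5.35 × ln(1.46154) = 5.35 × 0.37949 = 2.0303 W/m².
N₂O: 0.120 × (√342 − √271) = 0.120 × (18.4932 − 16.4621) = 0.120 × 2.0311 = 0.2437 W/m².
Total ΔF = 2.0303 + 0.2437 = 2.2740 W/m².
ΔT = λ ΔF = 0.48 × 2.27 = 1.0896 K.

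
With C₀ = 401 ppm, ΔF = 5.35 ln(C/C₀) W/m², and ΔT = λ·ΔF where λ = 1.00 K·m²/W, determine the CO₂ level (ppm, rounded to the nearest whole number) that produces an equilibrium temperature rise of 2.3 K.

C ≈ 616 ppm

Required forcing: ΔF = ΔT/λ = 2.3/1.00 = 2.3000 W/m².
Then ln(C/401) = ΔF/5.35 = 2.3000/5.35 = 0.42991.
So C = 401 × e^0.42991 = 401 × 1.53712 = 616.39 ppm.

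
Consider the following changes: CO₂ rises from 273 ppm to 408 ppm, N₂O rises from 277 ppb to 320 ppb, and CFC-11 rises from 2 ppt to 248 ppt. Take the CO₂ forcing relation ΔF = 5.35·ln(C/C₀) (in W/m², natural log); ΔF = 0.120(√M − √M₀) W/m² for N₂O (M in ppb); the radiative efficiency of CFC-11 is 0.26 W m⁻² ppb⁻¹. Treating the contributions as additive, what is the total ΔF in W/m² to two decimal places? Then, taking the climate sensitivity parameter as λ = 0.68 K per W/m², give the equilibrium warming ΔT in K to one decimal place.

ΔF = 2.36 W/m²; ΔT = 1.6 K

CO₂: 5.35 × ln(408/273) = 5.35 × ln(1.49451) = 5.35 × 0.40180 = 2.1496 W/m².
N₂O: 0.120 × (√320 − √277) = 0.120 × (17.8885 − 16.6433) = 0.120 × 1.2452 = 0.1494 W/m².
CFC-11: Δ = 248 − 2 = 246 ppt = 0.246 ppb; ΔF = 0.26 × 0.246 = 0.0640 W/m².
Total ΔF = 2.1496 + 0.1494 + 0.0640 = 2.3630 W/m².
ΔT = λ ΔF = 0.68 × 2.36 = 1.6048 K.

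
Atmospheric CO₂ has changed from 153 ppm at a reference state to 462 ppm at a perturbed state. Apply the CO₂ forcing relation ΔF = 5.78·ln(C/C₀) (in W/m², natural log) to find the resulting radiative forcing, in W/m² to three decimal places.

ΔF = 6.388 W/m²

CO₂: 5.78 × ln(462/153) = 5.78 × ln(3.01961) = 5.78 × 1.10513 = 6.3877 W/m².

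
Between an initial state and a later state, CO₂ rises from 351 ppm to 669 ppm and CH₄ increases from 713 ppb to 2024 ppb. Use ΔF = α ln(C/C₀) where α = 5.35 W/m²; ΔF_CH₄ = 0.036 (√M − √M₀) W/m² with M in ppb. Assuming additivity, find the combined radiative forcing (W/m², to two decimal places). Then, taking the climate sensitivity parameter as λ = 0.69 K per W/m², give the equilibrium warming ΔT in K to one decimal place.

ΔF = 4.11 W/m²; ΔT = 2.8 K

CO₂: 5.35 × ln(669/351) = 5.35 × ln(1.90598) = 5.35 × 0.64500 = 3.4508 W/m².
CH₄: 0.036 × (√2024 − √713) = 0.036 × (44.9889 − 26.7021) = 0.036 × 18.2868 = 0.6583 W/m².
Total ΔF = 3.4508 + 0.6583 = 4.1091 W/m².
ΔT = λ ΔF = 0.69 × 4.11 = 2.8359 K.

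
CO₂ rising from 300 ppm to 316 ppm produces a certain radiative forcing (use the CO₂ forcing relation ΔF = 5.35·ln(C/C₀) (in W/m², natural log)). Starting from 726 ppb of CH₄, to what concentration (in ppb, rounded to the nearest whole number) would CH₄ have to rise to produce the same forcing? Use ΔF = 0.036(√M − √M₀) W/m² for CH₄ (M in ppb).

M ≈ 1202 ppb

CO₂ forcing: 5.35 × ln(316/300) = 5.35 × 0.051960 = 0.27799 W/m².
Set 0.036(√M − √726) = 0.27799: √M = 0.27799/0.036 + √726 = 7.7219 + 26.9444 = 34.6663.
M = (34.6663)² = 1201.75 ppb.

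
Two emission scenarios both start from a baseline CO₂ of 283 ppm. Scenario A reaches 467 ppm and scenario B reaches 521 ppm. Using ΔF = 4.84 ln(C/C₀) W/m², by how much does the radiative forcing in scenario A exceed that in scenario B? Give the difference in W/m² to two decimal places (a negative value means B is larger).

ΔF_A = 4.84 ln(467/283) = 4.84 × 0.50088 = 2.4243 W/m².
ΔF_B = 4.84 ln(521/283) = 4.84 × 0.61030 = 2.9539 W/m².
Difference: 2.4243 − 2.9539 = -0.5296 W/m².
(Equivalently, ΔF_A − ΔF_B = 4.84 ln(467/521) = 4.84 × -0.10942 = -0.5296 W/m².)

ΔF_A − ΔF_B = -0.53 W/m²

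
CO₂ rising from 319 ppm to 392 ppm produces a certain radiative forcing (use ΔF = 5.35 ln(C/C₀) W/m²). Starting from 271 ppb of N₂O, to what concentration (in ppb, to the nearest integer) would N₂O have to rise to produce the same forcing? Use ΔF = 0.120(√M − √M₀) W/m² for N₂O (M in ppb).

CO₂ forcing: 5.35 × ln(392/319) = 5.35 × 0.206071 = 1.10248 W/m².
Set 0.120(√M − √271) = 1.10248: √M = 1.10248/0.120 + √271 = 9.1873 + 16.4621 = 25.6494.
M = (25.6494)² = 657.89 ppb.

M ≈ 658 ppb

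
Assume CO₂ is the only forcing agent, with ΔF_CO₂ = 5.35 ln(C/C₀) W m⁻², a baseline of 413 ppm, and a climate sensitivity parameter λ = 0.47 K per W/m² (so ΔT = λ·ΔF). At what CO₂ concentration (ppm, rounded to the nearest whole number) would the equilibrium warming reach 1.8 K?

Required forcing: ΔF = ΔT/λ = 1.8/0.47 = 3.8298 W/m².
Then ln(C/413) = ΔF/5.35 = 3.8298/5.35 = 0.71585.
So C = 413 × e^0.71585 = 413 × 2.04592 = 844.96 ppm.

C ≈ 845 ppm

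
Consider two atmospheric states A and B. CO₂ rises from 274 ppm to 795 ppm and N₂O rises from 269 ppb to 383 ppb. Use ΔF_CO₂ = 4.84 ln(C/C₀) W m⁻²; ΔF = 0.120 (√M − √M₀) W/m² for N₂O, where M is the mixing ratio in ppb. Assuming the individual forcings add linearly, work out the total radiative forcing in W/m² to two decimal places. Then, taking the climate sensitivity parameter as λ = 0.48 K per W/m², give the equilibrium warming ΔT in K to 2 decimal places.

ΔF = 5.54 W/m²; ΔT = 2.66 K

CO₂: 4.84 × ln(795/274) = 4.84 × ln(2.90146) = 4.84 × 1.06521 = 5.1556 W/m².
N₂O: 0.120 × (√383 − √269) = 0.120 × (19.5704 − 16.4012) = 0.120 × 3.1692 = 0.3803 W/m².
Total ΔF = 5.1556 + 0.3803 = 5.5359 W/m².
ΔT = λ ΔF = 0.48 × 5.54 = 2.6592 K.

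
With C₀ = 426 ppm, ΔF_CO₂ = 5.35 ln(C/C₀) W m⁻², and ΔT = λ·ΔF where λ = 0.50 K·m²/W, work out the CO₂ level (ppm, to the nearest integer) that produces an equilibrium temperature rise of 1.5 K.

Required forcing: ΔF = ΔT/λ = 1.5/0.50 = 3.0000 W/m².
Then ln(C/426) = ΔF/5.35 = 3.0000/5.35 = 0.56075.
So C = 426 × e^0.56075 = 426 × 1.75199 = 746.35 ppm.

C ≈ 746 ppm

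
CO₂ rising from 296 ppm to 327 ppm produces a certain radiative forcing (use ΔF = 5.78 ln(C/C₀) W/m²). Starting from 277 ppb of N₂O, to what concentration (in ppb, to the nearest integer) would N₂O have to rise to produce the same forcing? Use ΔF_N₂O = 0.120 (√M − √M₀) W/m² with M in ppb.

CO₂ forcing: 5.78 × ln(327/296) = 5.78 × 0.099601 = 0.57569 W/m².
Set 0.120(√M − √277) = 0.57569: √M = 0.57569/0.120 + √277 = 4.7974 + 16.6433 = 21.4407.
M = (21.4407)² = 459.70 ppb.

M ≈ 460 ppb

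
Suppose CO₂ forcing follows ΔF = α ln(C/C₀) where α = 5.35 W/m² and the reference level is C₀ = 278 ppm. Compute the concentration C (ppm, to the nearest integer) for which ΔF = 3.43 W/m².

C ≈ 528 ppm

Set 5.35 ln(C/278) = 3.43, so ln(C/278) = 3.43/5.35 = 0.64112.
Then C/278 = e^0.64112 = 1.89861, giving C = 278 × 1.89861 = 527.81 ppm.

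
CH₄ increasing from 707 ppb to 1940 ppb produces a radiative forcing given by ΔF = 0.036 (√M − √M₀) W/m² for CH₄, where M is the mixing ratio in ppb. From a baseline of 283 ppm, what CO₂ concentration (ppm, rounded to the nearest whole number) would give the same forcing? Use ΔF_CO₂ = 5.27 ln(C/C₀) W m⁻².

C ≈ 319 ppm

CH₄ forcing: 0.036 × (√1940 − √707) = 0.036 × (44.0454 − 26.5895) = 0.036 × 17.4559 = 0.62841 W/m².
Set 5.27 ln(C/283) = 0.62841: ln(C/283) = 0.62841/5.27 = 0.11924, so C = 283 × e^0.11924 = 283 × 1.12664 = 318.84 ppm.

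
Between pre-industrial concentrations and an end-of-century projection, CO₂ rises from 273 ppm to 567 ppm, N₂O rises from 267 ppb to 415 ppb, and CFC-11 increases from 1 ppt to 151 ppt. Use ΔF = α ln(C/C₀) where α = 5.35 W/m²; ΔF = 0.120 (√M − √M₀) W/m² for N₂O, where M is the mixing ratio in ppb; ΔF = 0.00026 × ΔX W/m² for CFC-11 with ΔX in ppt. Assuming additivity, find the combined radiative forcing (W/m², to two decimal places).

CO₂: 5.35 × ln(567/273) = 5.35 × ln(2.07692) = 5.35 × 0.73089 = 3.9103 W/m².
N₂O: 0.120 × (√415 − √267) = 0.120 × (20.3715 − 16.3401) = 0.120 × 4.0314 = 0.4838 W/m².
CFC-11: ΔF = 0.00026 × (151 − 1) = 0.00026 × 150 = 0.0390 W/m².
Total ΔF = 3.9103 + 0.4838 + 0.0390 = 4.4331 W/m².

ΔF = 4.43 W/m²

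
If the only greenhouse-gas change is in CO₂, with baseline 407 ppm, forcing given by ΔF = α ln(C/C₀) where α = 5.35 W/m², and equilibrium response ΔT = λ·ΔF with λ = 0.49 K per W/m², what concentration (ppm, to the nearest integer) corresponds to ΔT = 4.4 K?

C ≈ 2180 ppm

Required forcing: ΔF = ΔT/λ = 4.4/0.49 = 8.9796 W/m².
Then ln(C/407) = ΔF/5.35 = 8.9796/5.35 = 1.67843.
So C = 407 × e^1.67843 = 407 × 5.35714 = 2180.36 ppm.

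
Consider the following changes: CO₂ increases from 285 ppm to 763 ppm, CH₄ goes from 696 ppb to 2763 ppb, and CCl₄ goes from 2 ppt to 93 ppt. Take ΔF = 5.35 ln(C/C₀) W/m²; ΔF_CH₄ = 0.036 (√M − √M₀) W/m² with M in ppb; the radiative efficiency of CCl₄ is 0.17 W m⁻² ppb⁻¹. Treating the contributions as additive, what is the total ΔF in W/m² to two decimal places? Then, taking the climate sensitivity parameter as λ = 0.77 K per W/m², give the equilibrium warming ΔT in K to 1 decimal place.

CO₂: 5.35 × ln(763/285) = 5.35 × ln(2.67719) = 5.35 × 0.98477 = 5.2685 W/m².
CH₄: 0.036 × (√2763 − √696) = 0.036 × (52.5642 − 26.3818) = 0.036 × 26.1824 = 0.9426 W/m².
CCl₄: Δ = 93 − 2 = 91 ppt = 0.091 ppb; ΔF = 0.17 × 0.091 = 0.0155 W/m².
Total ΔF = 5.2685 + 0.9426 + 0.0155 = 6.2266 W/m².
ΔT = λ ΔF = 0.77 × 6.23 = 4.7971 K.

ΔF = 6.23 W/m²; ΔT = 4.8 K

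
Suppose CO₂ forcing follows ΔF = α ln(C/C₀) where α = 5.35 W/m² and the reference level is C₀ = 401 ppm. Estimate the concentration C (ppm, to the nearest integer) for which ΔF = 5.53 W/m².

C ≈ 1127 ppm

Set 5.35 ln(C/401) = 5.53, so ln(C/401) = 5.53/5.35 = 1.03364.
Then C/401 = e^1.03364 = 2.81128, giving C = 401 × 2.81128 = 1127.32 ppm.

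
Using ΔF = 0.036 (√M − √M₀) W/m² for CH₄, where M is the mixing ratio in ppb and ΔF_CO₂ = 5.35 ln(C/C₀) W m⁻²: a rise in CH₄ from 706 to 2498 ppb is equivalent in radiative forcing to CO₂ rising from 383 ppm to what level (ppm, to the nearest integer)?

C ≈ 448 ppm

CH₄ forcing: 0.036 × (√2498 − √706) = 0.036 × (49.9800 − 26.5707) = 0.036 × 23.4093 = 0.84273 W/m².
Set 5.35 ln(C/383) = 0.84273: ln(C/383) = 0.84273/5.35 = 0.15752, so C = 383 × e^0.15752 = 383 × 1.17060 = 448.34 ppm.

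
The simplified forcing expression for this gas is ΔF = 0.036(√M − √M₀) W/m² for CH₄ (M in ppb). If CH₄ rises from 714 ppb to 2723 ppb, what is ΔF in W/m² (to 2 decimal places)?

ΔF = 0.92 W/m²

CH₄: 0.036 × (√2723 − √714) = 0.036 × (52.1824 − 26.7208) = 0.036 × 25.4616 = 0.9166 W/m².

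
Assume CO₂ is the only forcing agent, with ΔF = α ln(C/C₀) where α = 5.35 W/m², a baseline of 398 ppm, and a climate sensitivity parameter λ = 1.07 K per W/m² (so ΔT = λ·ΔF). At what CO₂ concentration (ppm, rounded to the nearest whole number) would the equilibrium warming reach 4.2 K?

Required forcing: ΔF = ΔT/λ = 4.2/1.07 = 3.9252 W/m².
Then ln(C/398) = ΔF/5.35 = 3.9252/5.35 = 0.73368.
So C = 398 × e^0.73368 = 398 × 2.08273 = 828.93 ppm.

C ≈ 829 ppm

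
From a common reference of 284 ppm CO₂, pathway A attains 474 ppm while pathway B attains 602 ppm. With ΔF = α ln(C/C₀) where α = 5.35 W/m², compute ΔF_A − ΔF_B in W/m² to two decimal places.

ΔF_A − ΔF_B = -1.28 W/m²

ΔF_A = 5.35 ln(474/284) = 5.35 × 0.51223 = 2.7404 W/m².
ΔF_B = 5.35 ln(602/284) = 5.35 × 0.75128 = 4.0193 W/m².
Difference: 2.7404 − 4.0193 = -1.2789 W/m².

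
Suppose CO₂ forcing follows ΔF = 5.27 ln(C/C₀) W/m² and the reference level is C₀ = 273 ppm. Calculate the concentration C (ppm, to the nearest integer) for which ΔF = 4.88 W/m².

Set 5.27 ln(C/273) = 4.88, so ln(C/273) = 4.88/5.27 = 0.92600.
Then C/273 = e^0.92600 = 2.52439, giving C = 273 × 2.52439 = 689.16 ppm.

C ≈ 689 ppm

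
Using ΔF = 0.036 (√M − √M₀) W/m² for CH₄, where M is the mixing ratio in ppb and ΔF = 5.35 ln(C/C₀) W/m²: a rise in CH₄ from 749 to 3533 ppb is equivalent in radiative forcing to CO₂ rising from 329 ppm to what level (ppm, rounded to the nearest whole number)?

CH₄ forcing: 0.036 × (√3533 − √749) = 0.036 × (59.4390 − 27.3679) = 0.036 × 32.0711 = 1.15456 W/m².
Set 5.35 ln(C/329) = 1.15456: ln(C/329) = 1.15456/5.35 = 0.21581, so C = 329 × e^0.21581 = 329 × 1.24087 = 408.25 ppm.

C ≈ 408 ppm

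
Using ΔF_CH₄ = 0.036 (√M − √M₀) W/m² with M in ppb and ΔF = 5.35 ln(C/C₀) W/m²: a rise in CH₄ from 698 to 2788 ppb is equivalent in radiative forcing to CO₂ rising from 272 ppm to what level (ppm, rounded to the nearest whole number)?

C ≈ 325 ppm

CH₄ forcing: 0.036 × (√2788 − √698) = 0.036 × (52.8015 − 26.4197) = 0.036 × 26.3818 = 0.94974 W/m².
Set 5.35 ln(C/272) = 0.94974: ln(C/272) = 0.94974/5.35 = 0.17752, so C = 272 × e^0.17752 = 272 × 1.19425 = 324.84 ppm.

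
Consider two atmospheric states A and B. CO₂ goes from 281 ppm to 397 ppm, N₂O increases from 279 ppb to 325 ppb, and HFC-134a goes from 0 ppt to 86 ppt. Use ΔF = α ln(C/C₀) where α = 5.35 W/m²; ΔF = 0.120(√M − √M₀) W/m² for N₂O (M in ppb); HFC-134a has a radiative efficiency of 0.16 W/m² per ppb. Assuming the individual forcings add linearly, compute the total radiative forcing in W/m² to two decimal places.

CO₂: 5.35 × ln(397/281) = 5.35 × ln(1.41281) = 5.35 × 0.34558 = 1.8489 W/m².
N₂O: 0.120 × (√325 − √279) = 0.120 × (18.0278 − 16.7033) = 0.120 × 1.3245 = 0.1589 W/m².
HFC-134a: Δ = 86 − 0 = 86 ppt = 0.086 ppb; ΔF = 0.16 × 0.086 = 0.0138 W/m².
Total ΔF = 1.8489 + 0.1589 + 0.0138 = 2.0216 W/m².

ΔF = 2.02 W/m²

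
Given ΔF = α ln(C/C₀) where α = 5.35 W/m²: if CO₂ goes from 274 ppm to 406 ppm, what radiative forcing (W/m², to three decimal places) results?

ΔF = 2.104 W/m²

CO₂: 5.35 × ln(406/274) = 5.35 × ln(1.48175) = 5.35 × 0.39322 = 2.1037 W/m².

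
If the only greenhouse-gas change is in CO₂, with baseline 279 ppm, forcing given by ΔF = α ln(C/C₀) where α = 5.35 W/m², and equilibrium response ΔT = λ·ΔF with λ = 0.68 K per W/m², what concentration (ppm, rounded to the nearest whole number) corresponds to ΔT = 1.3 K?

C ≈ 399 ppm

Required forcing: ΔF = ΔT/λ = 1.3/0.68 = 1.9118 W/m².
Then ln(C/279) = ΔF/5.35 = 1.9118/5.35 = 0.35735.
So C = 279 × e^0.35735 = 279 × 1.42954 = 398.84 ppm.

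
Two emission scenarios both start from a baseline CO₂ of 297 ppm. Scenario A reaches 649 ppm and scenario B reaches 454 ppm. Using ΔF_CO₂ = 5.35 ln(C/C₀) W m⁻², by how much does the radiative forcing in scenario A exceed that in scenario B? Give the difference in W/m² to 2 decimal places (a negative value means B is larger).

ΔF_A − ΔF_B = 1.91 W/m²

ΔF_A = 5.35 ln(649/297) = 5.35 × 0.78170 = 4.1821 W/m².
ΔF_B = 5.35 ln(454/297) = 5.35 × 0.42437 = 2.2704 W/m².
Difference: 4.1821 − 2.2704 = 1.9117 W/m².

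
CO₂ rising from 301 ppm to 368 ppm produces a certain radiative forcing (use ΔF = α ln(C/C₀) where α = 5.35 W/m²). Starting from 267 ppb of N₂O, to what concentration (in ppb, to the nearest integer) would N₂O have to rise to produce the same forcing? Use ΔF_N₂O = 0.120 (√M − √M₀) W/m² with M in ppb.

M ≈ 640 ppb

CO₂ forcing: 5.35 × ln(368/301) = 5.35 × 0.200973 = 1.07521 W/m².
Set 0.120(√M − √267) = 1.07521: √M = 1.07521/0.120 + √267 = 8.9601 + 16.3401 = 25.3002.
M = (25.3002)² = 640.10 ppb.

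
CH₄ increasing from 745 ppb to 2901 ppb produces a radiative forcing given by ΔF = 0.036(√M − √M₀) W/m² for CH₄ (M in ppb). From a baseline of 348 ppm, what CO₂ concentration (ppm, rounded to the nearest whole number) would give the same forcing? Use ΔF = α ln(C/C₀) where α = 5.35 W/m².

C ≈ 416 ppm

CH₄ forcing: 0.036 × (√2901 − √745) = 0.036 × (53.8609 − 27.2947) = 0.036 × 26.5662 = 0.95638 W/m².
Set 5.35 ln(C/348) = 0.95638: ln(C/348) = 0.95638/5.35 = 0.17876, so C = 348 × e^0.17876 = 348 × 1.19573 = 416.11 ppm.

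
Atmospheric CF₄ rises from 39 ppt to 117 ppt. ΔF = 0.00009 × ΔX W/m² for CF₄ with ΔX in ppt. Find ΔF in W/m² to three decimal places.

ΔF = 0.007 W/m²

CF₄: ΔF = 0.00009 × (117 − 39) = 0.00009 × 78 = 0.0070 W/m².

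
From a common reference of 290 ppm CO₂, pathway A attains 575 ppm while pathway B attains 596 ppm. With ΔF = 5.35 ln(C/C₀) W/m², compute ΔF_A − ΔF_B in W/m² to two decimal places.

ΔF_A = 5.35 ln(575/290) = 5.35 × 0.68449 = 3.6620 W/m².
ΔF_B = 5.35 ln(596/290) = 5.35 × 0.72036 = 3.8539 W/m².
Difference: 3.6620 − 3.8539 = -0.1919 W/m².

ΔF_A − ΔF_B = -0.19 W/m²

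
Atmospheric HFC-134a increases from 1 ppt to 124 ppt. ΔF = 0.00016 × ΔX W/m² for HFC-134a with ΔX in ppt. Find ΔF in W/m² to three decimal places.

ΔF = 0.020 W/m²

HFC-134a: ΔF = 0.00016 × (124 − 1) = 0.00016 × 123 = 0.0197 W/m².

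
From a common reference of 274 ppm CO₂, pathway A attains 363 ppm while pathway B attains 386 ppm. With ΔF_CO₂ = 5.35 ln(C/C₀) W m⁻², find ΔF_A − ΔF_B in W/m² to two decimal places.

ΔF_A = 5.35 ln(363/274) = 5.35 × 0.28127 = 1.5048 W/m².
ΔF_B = 5.35 ln(386/274) = 5.35 × 0.34271 = 1.8335 W/m².
Difference: 1.5048 − 1.8335 = -0.3287 W/m².
(Equivalently, ΔF_A − ΔF_B = 5.35 ln(363/386) = 5.35 × -0.06143 = -0.3287 W/m².)

ΔF_A − ΔF_B = -0.33 W/m²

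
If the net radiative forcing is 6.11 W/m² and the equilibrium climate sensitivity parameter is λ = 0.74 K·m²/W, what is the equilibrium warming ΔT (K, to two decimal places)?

ΔT = 4.52 K

ΔT = λ ΔF = 0.74 × 6.11 = 4.5214 K.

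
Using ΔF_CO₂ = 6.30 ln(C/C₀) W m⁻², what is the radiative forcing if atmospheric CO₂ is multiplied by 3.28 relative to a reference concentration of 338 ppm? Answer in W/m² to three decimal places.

ΔF = 7.483 W/m²

Because the forcing depends only on the ratio C/C₀, the initial concentration does not enter.
ΔF = 6.30 × ln(3.28) = 6.30 × 1.18784 = 7.4834 W/m².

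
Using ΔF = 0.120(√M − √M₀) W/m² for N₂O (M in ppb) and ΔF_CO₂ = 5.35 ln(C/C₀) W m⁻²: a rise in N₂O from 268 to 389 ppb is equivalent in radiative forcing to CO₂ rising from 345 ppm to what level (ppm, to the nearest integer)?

N₂O forcing: 0.120 × (√389 − √268) = 0.120 × (19.7231 − 16.3707) = 0.120 × 3.3524 = 0.40229 W/m².
Set 5.35 ln(C/345) = 0.40229: ln(C/345) = 0.40229/5.35 = 0.07519, so C = 345 × e^0.07519 = 345 × 1.07809 = 371.94 ppm.

C ≈ 372 ppm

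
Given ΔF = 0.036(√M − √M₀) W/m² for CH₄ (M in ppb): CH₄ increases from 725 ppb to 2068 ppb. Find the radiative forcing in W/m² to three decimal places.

ΔF = 0.668 W/m²

CH₄: 0.036 × (√2068 − √725) = 0.036 × (45.4753 − 26.9258) = 0.036 × 18.5495 = 0.6678 W/m².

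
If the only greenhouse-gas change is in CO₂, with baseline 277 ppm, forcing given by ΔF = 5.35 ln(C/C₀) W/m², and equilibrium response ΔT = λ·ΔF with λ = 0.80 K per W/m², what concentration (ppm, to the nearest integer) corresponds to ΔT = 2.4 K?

Required forcing: ΔF = ΔT/λ = 2.4/0.80 = 3.0000 W/m².
Then ln(C/277) = ΔF/5.35 = 3.0000/5.35 = 0.56075.
So C = 277 × e^0.56075 = 277 × 1.75199 = 485.30 ppm.

C ≈ 485 ppm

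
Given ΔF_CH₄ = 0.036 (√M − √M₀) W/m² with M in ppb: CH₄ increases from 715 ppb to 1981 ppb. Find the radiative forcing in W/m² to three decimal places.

ΔF = 0.640 W/m²

CH₄: 0.036 × (√1981 − √715) = 0.036 × (44.5084 − 26.7395) = 0.036 × 17.7689 = 0.6397 W/m².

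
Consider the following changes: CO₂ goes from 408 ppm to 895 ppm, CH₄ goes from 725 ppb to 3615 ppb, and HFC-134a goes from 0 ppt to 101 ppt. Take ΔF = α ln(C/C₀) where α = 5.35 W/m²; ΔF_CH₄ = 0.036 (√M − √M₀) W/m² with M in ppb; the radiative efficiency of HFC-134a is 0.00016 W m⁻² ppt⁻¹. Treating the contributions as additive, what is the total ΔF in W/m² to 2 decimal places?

ΔF = 5.41 W/m²

CO₂: 5.35 × ln(895/408) = 5.35 × ln(2.19363) = 5.35 × 0.78556 = 4.2027 W/m².
CH₄: 0.036 × (√3615 − √725) = 0.036 × (60.1249 − 26.9258) = 0.036 × 33.1991 = 1.1952 W/m².
HFC-134a: ΔF = 0.00016 × (101 − 0) = 0.00016 × 101 = 0.0162 W/m².
Total ΔF = 4.2027 + 1.1952 + 0.0162 = 5.4141 W/m².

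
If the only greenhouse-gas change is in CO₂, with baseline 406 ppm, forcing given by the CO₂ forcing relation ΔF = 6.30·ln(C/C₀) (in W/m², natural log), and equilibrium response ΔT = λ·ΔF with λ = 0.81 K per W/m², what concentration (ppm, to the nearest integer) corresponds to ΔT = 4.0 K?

C ≈ 889 ppm

Required forcing: ΔF = ΔT/λ = 4.0/0.81 = 4.9383 W/m².
Then ln(C/406) = ΔF/6.30 = 4.9383/6.30 = 0.78386.
So C = 406 × e^0.78386 = 406 × 2.18991 = 889.10 ppm.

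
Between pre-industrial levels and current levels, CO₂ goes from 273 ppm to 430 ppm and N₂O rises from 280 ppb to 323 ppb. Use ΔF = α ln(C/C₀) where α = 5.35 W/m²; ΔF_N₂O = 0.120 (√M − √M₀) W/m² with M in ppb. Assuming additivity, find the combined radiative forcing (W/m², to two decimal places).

ΔF = 2.58 W/m²

CO₂: 5.35 × ln(430/273) = 5.35 × ln(1.57509) = 5.35 × 0.45431 = 2.4306 W/m².
N₂O: 0.120 × (√323 − √280) = 0.120 × (17.9722 − 16.7332) = 0.120 × 1.2390 = 0.1487 W/m².
Total ΔF = 2.4306 + 0.1487 = 2.5793 W/m².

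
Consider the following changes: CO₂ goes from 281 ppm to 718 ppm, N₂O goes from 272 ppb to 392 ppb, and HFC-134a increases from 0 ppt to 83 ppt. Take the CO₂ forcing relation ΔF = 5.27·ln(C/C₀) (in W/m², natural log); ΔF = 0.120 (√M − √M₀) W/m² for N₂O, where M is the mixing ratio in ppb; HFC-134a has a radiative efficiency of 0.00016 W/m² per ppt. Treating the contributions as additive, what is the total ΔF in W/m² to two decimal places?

CO₂: 5.27 × ln(718/281) = 5.27 × ln(2.55516) = 5.27 × 0.93811 = 4.9438 W/m².
N₂O: 0.120 × (√392 − √272) = 0.120 × (19.7990 − 16.4924) = 0.120 × 3.3066 = 0.3968 W/m².
HFC-134a: ΔF = 0.00016 × (83 − 0) = 0.00016 × 83 = 0.0133 W/m².
Total ΔF = 4.9438 + 0.3968 + 0.0133 = 5.3539 W/m².

ΔF = 5.35 W/m²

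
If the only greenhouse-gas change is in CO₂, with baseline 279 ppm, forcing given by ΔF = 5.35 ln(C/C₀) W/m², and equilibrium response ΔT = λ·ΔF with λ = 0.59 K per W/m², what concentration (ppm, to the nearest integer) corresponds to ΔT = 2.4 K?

Required forcing: ΔF = ΔT/λ = 2.4/0.59 = 4.0678 W/m².
Then ln(C/279) = ΔF/5.35 = 4.0678/5.35 = 0.76034.
So C = 279 × e^0.76034 = 279 × 2.13900 = 596.78 ppm.

C ≈ 597 ppm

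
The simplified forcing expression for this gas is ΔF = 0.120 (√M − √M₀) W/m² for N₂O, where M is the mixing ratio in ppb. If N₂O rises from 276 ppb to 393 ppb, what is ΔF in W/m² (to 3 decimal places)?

N₂O: 0.120 × (√393 − √276) = 0.120 × (19.8242 − 16.6132) = 0.120 × 3.2110 = 0.3853 W/m².

ΔF = 0.385 W/m²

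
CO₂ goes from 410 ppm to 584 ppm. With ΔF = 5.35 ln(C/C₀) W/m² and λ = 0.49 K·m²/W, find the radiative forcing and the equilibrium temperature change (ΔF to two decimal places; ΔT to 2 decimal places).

ΔF = 1.89 W/m²; ΔT = 0.93 K

CO₂: 5.35 × ln(584/410) = 5.35 × ln(1.42439) = 5.35 × 0.35374 = 1.8925 W/m².
ΔT = λ ΔF = 0.49 × 1.89 = 0.9261 K.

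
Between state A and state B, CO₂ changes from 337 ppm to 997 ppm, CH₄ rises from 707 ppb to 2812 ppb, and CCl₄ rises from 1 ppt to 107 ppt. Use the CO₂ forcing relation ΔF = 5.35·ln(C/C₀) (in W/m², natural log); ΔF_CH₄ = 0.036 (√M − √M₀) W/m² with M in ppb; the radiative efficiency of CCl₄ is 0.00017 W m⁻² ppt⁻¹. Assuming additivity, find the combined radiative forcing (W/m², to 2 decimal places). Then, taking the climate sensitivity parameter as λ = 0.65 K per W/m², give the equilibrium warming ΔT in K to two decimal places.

CO₂: 5.35 × ln(997/337) = 5.35 × ln(2.95846) = 5.35 × 1.08467 = 5.8030 W/m².
CH₄: 0.036 × (√2812 − √707) = 0.036 × (53.0283 − 26.5895) = 0.036 × 26.4388 = 0.9518 W/m².
CCl₄: ΔF = 0.00017 × (107 − 1) = 0.00017 × 106 = 0.0180 W/m².
Total ΔF = 5.8030 + 0.9518 + 0.0180 = 6.7728 W/m².
ΔT = λ ΔF = 0.65 × 6.77 = 4.4005 K.

ΔF = 6.77 W/m²; ΔT = 4.40 K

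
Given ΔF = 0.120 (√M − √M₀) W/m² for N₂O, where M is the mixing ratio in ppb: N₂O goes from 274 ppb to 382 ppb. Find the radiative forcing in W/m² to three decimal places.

ΔF = 0.359 W/m²

N₂O: 0.120 × (√382 − √274) = 0.120 × (19.5448 − 16.5529) = 0.120 × 2.9919 = 0.3590 W/m².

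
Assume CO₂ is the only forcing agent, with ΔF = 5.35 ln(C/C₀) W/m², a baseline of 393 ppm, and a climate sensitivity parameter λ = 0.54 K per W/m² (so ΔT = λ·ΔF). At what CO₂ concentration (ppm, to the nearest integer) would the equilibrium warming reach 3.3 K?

C ≈ 1232 ppm

Required forcing: ΔF = ΔT/λ = 3.3/0.54 = 6.1111 W/m².
Then ln(C/393) = ΔF/5.35 = 6.1111/5.35 = 1.14226.
So C = 393 × e^1.14226 = 393 × 3.13384 = 1231.60 ppm.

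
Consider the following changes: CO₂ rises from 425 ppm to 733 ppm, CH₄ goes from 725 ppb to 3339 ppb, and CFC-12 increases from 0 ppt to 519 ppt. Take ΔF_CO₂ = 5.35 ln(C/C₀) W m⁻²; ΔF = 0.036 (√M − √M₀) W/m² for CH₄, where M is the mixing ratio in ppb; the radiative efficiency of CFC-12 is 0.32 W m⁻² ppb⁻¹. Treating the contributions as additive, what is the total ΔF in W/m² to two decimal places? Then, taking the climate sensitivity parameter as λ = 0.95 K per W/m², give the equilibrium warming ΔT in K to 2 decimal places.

CO₂: 5.35 × ln(733/425) = 5.35 × ln(1.72471) = 5.35 × 0.54506 = 2.9161 W/m².
CH₄: 0.036 × (√3339 − √725) = 0.036 × (57.7841 − 26.9258) = 0.036 × 30.8583 = 1.1109 W/m².
CFC-12: Δ = 519 − 0 = 519 ppt = 0.519 ppb; ΔF = 0.32 × 0.519 = 0.1661 W/m².
Total ΔF = 2.9161 + 1.1109 + 0.1661 = 4.1931 W/m².
ΔT = λ ΔF = 0.95 × 4.19 = 3.9805 K.

ΔF = 4.19 W/m²; ΔT = 3.98 K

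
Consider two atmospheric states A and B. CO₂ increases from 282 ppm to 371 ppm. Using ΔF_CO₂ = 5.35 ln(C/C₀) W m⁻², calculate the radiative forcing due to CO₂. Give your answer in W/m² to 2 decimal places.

CO₂ absorption bands are partially saturated, so forcing scales with the logarithm of the concentration ratio.
CO₂: 5.35 × ln(371/282) = 5.35 × ln(1.31560) = 5.35 × 0.27429 = 1.4675 W/m².

ΔF = 1.47 W/m²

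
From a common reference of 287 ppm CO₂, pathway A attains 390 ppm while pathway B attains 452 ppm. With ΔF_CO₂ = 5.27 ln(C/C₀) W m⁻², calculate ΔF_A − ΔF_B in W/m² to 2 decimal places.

ΔF_A − ΔF_B = -0.78 W/m²

ΔF_A = 5.27 ln(390/287) = 5.27 × 0.30666 = 1.6161 W/m².
ΔF_B = 5.27 ln(452/287) = 5.27 × 0.45420 = 2.3936 W/m².
Difference: 1.6161 − 2.3936 = -0.7775 W/m².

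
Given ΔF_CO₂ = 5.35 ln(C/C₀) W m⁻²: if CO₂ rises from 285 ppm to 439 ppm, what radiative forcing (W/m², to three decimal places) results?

CO₂: 5.35 × ln(439/285) = 5.35 × ln(1.54035) = 5.35 × 0.43201 = 2.3113 W/m².

ΔF = 2.311 W/m²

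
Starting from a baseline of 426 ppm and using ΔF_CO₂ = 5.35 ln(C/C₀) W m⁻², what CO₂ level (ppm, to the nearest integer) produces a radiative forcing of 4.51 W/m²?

Set 5.35 ln(C/426) = 4.51, so ln(C/426) = 4.51/5.35 = 0.84299.
Then C/426 = e^0.84299 = 2.32330, giving C = 426 × 2.32330 = 989.73 ppm.

C ≈ 990 ppm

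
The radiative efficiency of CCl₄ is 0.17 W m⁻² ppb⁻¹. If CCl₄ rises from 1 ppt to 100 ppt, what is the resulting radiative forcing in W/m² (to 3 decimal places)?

CCl₄: Δ = 100 − 1 = 99 ppt = 0.099 ppb; ΔF = 0.17 × 0.099 = 0.0168 W/m².

ΔF = 0.017 W/m²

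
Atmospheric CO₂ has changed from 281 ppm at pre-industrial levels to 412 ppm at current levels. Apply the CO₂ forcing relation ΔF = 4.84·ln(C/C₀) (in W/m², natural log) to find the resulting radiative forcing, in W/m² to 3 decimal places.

ΔF = 1.852 W/m²

CO₂ absorption bands are partially saturated, so forcing scales with the logarithm of the concentration ratio.
CO₂: 4.84 × ln(412/281) = 4.84 × ln(1.46619) = 4.84 × 0.38267 = 1.8521 W/m².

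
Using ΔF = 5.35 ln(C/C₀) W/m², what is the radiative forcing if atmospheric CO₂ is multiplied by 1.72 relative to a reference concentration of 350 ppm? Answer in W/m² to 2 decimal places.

ΔF = 5.35 × ln(1.72) = 5.35 × 0.54232 = 2.9014 W/m².

ΔF = 2.90 W/m²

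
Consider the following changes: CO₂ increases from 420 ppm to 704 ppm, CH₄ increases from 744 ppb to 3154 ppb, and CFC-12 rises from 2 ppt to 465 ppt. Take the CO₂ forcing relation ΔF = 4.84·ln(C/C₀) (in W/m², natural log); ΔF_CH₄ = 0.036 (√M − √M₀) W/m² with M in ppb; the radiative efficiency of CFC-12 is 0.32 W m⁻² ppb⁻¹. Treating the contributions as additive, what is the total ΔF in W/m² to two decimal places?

CO₂: 4.84 × ln(704/420) = 4.84 × ln(1.67619) = 4.84 × 0.51652 = 2.5000 W/m².
CH₄: 0.036 × (√3154 − √744) = 0.036 × (56.1605 − 27.2764) = 0.036 × 28.8841 = 1.0398 W/m².
CFC-12: Δ = 465 − 2 = 463 ppt = 0.463 ppb; ΔF = 0.32 × 0.463 = 0.1482 W/m².
Total ΔF = 2.5000 + 1.0398 + 0.1482 = 3.6880 W/m².

ΔF = 3.69 W/m²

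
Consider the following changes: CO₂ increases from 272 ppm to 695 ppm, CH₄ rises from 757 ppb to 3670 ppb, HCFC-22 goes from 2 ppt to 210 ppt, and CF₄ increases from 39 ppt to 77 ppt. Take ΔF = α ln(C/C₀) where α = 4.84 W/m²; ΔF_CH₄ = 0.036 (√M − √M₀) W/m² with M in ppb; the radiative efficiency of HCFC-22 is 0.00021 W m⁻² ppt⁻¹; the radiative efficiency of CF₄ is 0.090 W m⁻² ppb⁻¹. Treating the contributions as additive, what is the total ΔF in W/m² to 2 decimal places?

CO₂: 4.84 × ln(695/272) = 4.84 × ln(2.55515) = 4.84 × 0.93811 = 4.5405 W/m².
CH₄: 0.036 × (√3670 − √757) = 0.036 × (60.5805 − 27.5136) = 0.036 × 33.0669 = 1.1904 W/m².
HCFC-22: ΔF = 0.00021 × (210 − 2) = 0.00021 × 208 = 0.0437 W/m².
CF₄: Δ = 77 − 39 = 38 ppt = 0.038 ppb; ΔF = 0.090 × 0.038 = 0.0034 W/m².
Total ΔF = 4.5405 + 1.1904 + 0.0437 + 0.0034 = 5.7780 W/m².

ΔF = 5.78 W/m²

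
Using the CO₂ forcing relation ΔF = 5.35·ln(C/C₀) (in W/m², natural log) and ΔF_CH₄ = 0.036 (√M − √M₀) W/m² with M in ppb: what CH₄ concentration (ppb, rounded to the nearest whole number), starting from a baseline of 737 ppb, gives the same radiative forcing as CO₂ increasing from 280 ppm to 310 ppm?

CO₂ forcing: 5.35 × ln(310/280) = 5.35 × 0.101783 = 0.54454 W/m².
Set 0.036(√M − √737) = 0.54454: √M = 0.54454/0.036 + √737 = 15.1261 + 27.1477 = 42.2738.
M = (42.2738)² = 1787.07 ppb.

M ≈ 1787 ppb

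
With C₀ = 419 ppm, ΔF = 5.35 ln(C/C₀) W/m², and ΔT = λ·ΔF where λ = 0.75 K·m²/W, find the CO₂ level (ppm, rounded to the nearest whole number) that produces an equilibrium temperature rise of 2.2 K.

Required forcing: ΔF = ΔT/λ = 2.2/0.75 = 2.9333 W/m².
Then ln(C/419) = ΔF/5.35 = 2.9333/5.35 = 0.54828.
So C = 419 × e^0.54828 = 419 × 1.73027 = 724.98 ppm.

C ≈ 725 ppm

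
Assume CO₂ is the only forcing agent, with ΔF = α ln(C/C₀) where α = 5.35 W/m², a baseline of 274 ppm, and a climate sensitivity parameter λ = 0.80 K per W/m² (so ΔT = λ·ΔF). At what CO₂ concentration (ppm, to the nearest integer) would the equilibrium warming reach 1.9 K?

Required forcing: ΔF = ΔT/λ = 1.9/0.80 = 2.3750 W/m².
Then ln(C/274) = ΔF/5.35 = 2.3750/5.35 = 0.44393.
So C = 274 × e^0.44393 = 274 × 1.55882 = 427.12 ppm.

C ≈ 427 ppm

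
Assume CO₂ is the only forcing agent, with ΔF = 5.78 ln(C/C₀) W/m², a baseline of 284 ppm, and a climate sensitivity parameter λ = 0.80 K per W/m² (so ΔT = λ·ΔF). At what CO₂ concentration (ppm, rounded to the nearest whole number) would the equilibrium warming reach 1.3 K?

C ≈ 376 ppm

Required forcing: ΔF = ΔT/λ = 1.3/0.80 = 1.6250 W/m².
Then ln(C/284) = ΔF/5.78 = 1.6250/5.78 = 0.28114.
So C = 284 × e^0.28114 = 284 × 1.32464 = 376.20 ppm.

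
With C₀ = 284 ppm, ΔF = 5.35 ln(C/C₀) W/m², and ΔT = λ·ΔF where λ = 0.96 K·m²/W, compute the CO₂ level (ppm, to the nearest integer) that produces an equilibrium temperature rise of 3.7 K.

C ≈ 584 ppm

Required forcing: ΔF = ΔT/λ = 3.7/0.96 = 3.8542 W/m².
Then ln(C/284) = ΔF/5.35 = 3.8542/5.35 = 0.72041.
So C = 284 × e^0.72041 = 284 × 2.05528 = 583.70 ppm.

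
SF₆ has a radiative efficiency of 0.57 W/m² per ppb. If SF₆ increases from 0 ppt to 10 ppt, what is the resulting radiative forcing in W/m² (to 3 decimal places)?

ΔF = 0.006 W/m²

SF₆: Δ = 10 − 0 = 10 ppt = 0.010 ppb; ΔF = 0.57 × 0.010 = 0.0057 W/m².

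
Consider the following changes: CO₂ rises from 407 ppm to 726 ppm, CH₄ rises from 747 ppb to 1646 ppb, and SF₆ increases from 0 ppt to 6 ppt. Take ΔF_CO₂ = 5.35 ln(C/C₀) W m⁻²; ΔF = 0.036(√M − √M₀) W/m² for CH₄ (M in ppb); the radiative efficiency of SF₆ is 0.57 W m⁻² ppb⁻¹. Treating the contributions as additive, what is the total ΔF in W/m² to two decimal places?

ΔF = 3.58 W/m²

CO₂: 5.35 × ln(726/407) = 5.35 × ln(1.78378) = 5.35 × 0.57873 = 3.0962 W/m².
CH₄: 0.036 × (√1646 − √747) = 0.036 × (40.5709 − 27.3313) = 0.036 × 13.2396 = 0.4766 W/m².
SF₆: Δ = 6 − 0 = 6 ppt = 0.006 ppb; ΔF = 0.57 × 0.006 = 0.0034 W/m².
Total ΔF = 3.0962 + 0.4766 + 0.0034 = 3.5762 W/m².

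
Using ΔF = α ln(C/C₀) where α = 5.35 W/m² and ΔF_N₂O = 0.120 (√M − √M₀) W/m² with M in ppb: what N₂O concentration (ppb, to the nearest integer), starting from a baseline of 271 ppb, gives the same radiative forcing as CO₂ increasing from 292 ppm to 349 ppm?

CO₂ forcing: 5.35 × ln(349/292) = 5.35 × 0.178318 = 0.95400 W/m².
Set 0.120(√M − √271) = 0.95400: √M = 0.95400/0.120 + √271 = 7.9500 + 16.4621 = 24.4121.
M = (24.4121)² = 595.95 ppb.

M ≈ 596 ppb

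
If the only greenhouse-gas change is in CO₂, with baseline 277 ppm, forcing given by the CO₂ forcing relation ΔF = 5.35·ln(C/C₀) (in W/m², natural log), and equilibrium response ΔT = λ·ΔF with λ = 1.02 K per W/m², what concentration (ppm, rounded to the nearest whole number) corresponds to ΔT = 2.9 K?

C ≈ 471 ppm

Required forcing: ΔF = ΔT/λ = 2.9/1.02 = 2.8431 W/m².
Then ln(C/277) = ΔF/5.35 = 2.8431/5.35 = 0.53142.
So C = 277 × e^0.53142 = 277 × 1.70135 = 471.27 ppm.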